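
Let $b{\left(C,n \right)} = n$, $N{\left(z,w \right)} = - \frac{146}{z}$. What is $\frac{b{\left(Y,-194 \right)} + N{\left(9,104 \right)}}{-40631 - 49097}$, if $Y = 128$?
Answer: $\frac{473}{201888} \approx 0.0023429$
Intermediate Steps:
$\frac{b{\left(Y,-194 \right)} + N{\left(9,104 \right)}}{-40631 - 49097} = \frac{-194 - \frac{146}{9}}{-40631 - 49097} = \frac{-194 - \frac{146}{9}}{-89728} = \left(-194 - \frac{146}{9}\right) \left(- \frac{1}{89728}\right) = \left(- \frac{1892}{9}\right) \left(- \frac{1}{89728}\right) = \frac{473}{201888}$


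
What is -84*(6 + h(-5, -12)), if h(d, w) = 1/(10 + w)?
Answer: -462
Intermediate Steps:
-84*(6 + h(-5, -12)) = -84*(6 + 1/(10 - 12)) = -84*(6 + 1/(-2)) = -84*(6 - 1/2) = -84*11/2 = -462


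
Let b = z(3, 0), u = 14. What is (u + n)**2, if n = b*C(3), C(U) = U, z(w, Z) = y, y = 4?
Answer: 676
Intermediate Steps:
z(w, Z) = 4
b = 4
n = 12 (n = 4*3 = 12)
(u + n)**2 = (14 + 12)**2 = 26**2 = 676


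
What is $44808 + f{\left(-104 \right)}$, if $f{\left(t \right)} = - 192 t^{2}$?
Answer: $-2031864$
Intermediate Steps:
$44808 + f{\left(-104 \right)} = 44808 - 192 \left(-104\right)^{2} = 44808 - 2076672 = -2031864$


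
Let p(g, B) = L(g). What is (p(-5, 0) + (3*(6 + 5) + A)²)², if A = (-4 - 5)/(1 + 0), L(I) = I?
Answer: 326041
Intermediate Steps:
p(g, B) = g
A = -9 (A = -9/1 = -9*1 = -9)
(p(-5, 0) + (3*(6 + 5) + A)²)² = (-5 + (3*(6 + 5) - 9)²)² = (-5 + (3*11 - 9)²)² = (-5 + (33 - 9)²)² = (-5 + 24²)² = (-5 + 576)² = 571² = 326041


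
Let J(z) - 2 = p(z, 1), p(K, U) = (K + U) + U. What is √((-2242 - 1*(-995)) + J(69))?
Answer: I*√1174 ≈ 34.264*I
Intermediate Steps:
p(K, U) = K + 2*U
J(z) = 4 + z (J(z) = 2 + (z + 2*1) = 2 + (z + 2) = 2 + (2 + z) = 4 + z)
√((-2242 - 1*(-995)) + J(69)) = √((-2242 - 1*(-995)) + (4 + 69)) = √((-2242 + 995) + 73) = √(-1247 + 73) = √(-1174) = I*√1174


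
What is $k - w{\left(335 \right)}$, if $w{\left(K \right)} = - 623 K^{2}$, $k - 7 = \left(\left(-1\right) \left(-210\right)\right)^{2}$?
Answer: $69960282$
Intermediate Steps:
$k = 44107$ ($k = 7 + \left(\left(-1\right) \left(-210\right)\right)^{2} = 7 + 210^{2} = 7 + 44100 = 44107$)
$k - w{\left(335 \right)} = 44107 - - 623 \cdot 335^{2} = 44107 - \left(-623\right) 112225 = 44107 - -69916175 = 44107 + 69916175 = 69960282$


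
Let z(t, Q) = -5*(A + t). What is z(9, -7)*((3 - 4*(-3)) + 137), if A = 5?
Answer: -10640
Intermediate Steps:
z(t, Q) = -25 - 5*t (z(t, Q) = -5*(5 + t) = -25 - 5*t)
z(9, -7)*((3 - 4*(-3)) + 137) = (-25 - 5*9)*((3 - 4*(-3)) + 137) = (-25 - 45)*((3 + 12) + 137) = -70*(15 + 137) = -70*152 = -10640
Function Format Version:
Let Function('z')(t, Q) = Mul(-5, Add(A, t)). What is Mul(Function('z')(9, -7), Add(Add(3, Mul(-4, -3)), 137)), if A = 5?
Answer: -10640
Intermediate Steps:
Function('z')(t, Q) = Add(-25, Mul(-5, t)) (Function('z')(t, Q) = Mul(-5, Add(5, t)) = Add(-25, Mul(-5, t)))
Mul(Function('z')(9, -7), Add(Add(3, Mul(-4, -3)), 137)) = Mul(Add(-25, Mul(-5, 9)), Add(Add(3, Mul(-4, -3)), 137)) = Mul(Add(-25, -45), Add(Add(3, 12), 137)) = Mul(-70, Add(15, 137)) = Mul(-70, 152) = -10640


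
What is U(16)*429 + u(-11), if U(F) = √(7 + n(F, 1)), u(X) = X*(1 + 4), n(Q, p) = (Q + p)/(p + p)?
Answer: -55 + 429*√62/2 ≈ 1634.0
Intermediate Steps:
n(Q, p) = (Q + p)/(2*p) (n(Q, p) = (Q + p)/((2*p)) = (Q + p)*(1/(2*p)) = (Q + p)/(2*p))
u(X) = 5*X (u(X) = X*5 = 5*X)
U(F) = √(15/2 + F/2) (U(F) = √(7 + (½)*(F + 1)/1) = √(7 + (½)*1*(1 + F)) = √(7 + (½ + F/2)) = √(15/2 + F/2))
U(16)*429 + u(-11) = (√(30 + 2*16)/2)*429 + 5*(-11) = (√(30 + 32)/2)*429 - 55 = (√62/2)*429 - 55 = 429*√62/2 - 55 = -55 + 429*√62/2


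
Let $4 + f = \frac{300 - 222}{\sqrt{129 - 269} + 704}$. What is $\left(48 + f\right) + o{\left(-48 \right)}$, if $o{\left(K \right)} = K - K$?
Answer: $\frac{- 15527 i + 44 \sqrt{35}}{\sqrt{35} - 352 i} \approx 44.111 - 0.0018616 i$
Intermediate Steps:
$o{\left(K \right)} = 0$
$f = -4 + \frac{78}{704 + 2 i \sqrt{35}}$ ($f = -4 + \frac{300 - 222}{\sqrt{129 - 269} + 704} = -4 + \frac{78}{\sqrt{-140} + 704} = -4 + \frac{78}{2 i \sqrt{35} + 704} = -4 + \frac{78}{704 + 2 i \sqrt{35}} \approx -3.8892 - 0.0018616 i$)
$\left(48 + f\right) + o{\left(-48 \right)} = \left(48 + \frac{- 4 \sqrt{35} + 1369 i}{\sqrt{35} - 352 i}\right) + 0 = 48 + \frac{- 4 \sqrt{35} + 1369 i}{\sqrt{35} - 352 i}$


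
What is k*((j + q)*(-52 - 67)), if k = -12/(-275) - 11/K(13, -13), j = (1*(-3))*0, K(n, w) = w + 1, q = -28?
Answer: 2639777/825 ≈ 3199.7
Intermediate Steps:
K(n, w) = 1 + w
j = 0 (j = -3*0 = 0)
k = 3169/3300 (k = -12/(-275) - 11/(1 - 13) = -12*(-1/275) - 11/(-12) = 12/275 - 11*(-1/12) = 12/275 + 11/12 = 3169/3300 ≈ 0.96030)
k*((j + q)*(-52 - 67)) = 3169*((0 - 28)*(-52 - 67))/3300 = 3169*(-28*(-119))/3300 = (3169/3300)*3332 = 2639777/825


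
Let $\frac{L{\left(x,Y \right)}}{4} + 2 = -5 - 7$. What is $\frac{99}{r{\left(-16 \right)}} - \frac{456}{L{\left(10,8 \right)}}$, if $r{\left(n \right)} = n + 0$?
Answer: $\frac{219}{112} \approx 1.9554$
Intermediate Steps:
$r{\left(n \right)} = n$
$L{\left(x,Y \right)} = -56$ ($L{\left(x,Y \right)} = -8 + 4 \left(-5 - 7\right) = -8 + 4 \left(-12\right) = -8 - 48 = -56$)
$\frac{99}{r{\left(-16 \right)}} - \frac{456}{L{\left(10,8 \right)}} = \frac{99}{-16} - \frac{456}{-56} = 99 \left(- \frac{1}{16}\right) - - \frac{57}{7} = - \frac{99}{16} + \frac{57}{7} = \frac{219}{112}$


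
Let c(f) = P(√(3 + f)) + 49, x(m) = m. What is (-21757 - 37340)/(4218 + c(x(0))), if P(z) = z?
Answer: -252166899/18207286 + 59097*√3/18207286 ≈ -13.844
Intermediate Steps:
c(f) = 49 + √(3 + f) (c(f) = √(3 + f) + 49 = 49 + √(3 + f))
(-21757 - 37340)/(4218 + c(x(0))) = (-21757 - 37340)/(4218 + (49 + √(3 + 0))) = -59097/(4218 + (49 + √3)) = -59097/(4267 + √3)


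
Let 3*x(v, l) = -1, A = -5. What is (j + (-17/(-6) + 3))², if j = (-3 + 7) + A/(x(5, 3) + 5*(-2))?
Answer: 3682561/34596 ≈ 106.44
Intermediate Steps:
x(v, l) = -⅓ (x(v, l) = (⅓)*(-1) = -⅓)
j = 139/31 (j = (-3 + 7) - 5/(-⅓ + 5*(-2)) = 4 - 5/(-⅓ - 10) = 4 - 5/(-31/3) = 4 - 5*(-3/31) = 4 + 15/31 = 139/31 ≈ 4.4839)
(j + (-17/(-6) + 3))² = (139/31 + (-17/(-6) + 3))² = (139/31 + (-17*(-⅙) + 3))² = (139/31 + (17/6 + 3))² = (139/31 + 35/6)² = (1919/186)² = 3682561/34596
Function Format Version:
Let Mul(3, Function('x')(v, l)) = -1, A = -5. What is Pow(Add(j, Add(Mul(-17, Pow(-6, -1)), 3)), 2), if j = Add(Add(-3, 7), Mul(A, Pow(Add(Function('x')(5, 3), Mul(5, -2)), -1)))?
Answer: Rational(3682561, 34596) ≈ 106.44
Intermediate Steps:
Function('x')(v, l) = Rational(-1, 3) (Function('x')(v, l) = Mul(Rational(1, 3), -1) = Rational(-1, 3))
j = Rational(139, 31) (j = Add(Add(-3, 7), Mul(-5, Pow(Add(Rational(-1, 3), Mul(5, -2)), -1))) = Add(4, Mul(-5, Pow(Add(Rational(-1, 3), -10), -1))) = Add(4, Mul(-5, Pow(Rational(-31, 3), -1))) = Add(4, Mul(-5, Rational(-3, 31))) = Add(4, Rational(15, 31)) = Rational(139, 31) ≈ 4.4839)
Pow(Add(j, Add(Mul(-17, Pow(-6, -1)), 3)), 2) = Pow(Add(Rational(139, 31), Add(Mul(-17, Pow(-6, -1)), 3)), 2) = Pow(Add(Rational(139, 31), Add(Mul(-17, Rational(-1, 6)), 3)), 2) = Pow(Add(Rational(139, 31), Add(Rational(17, 6), 3)), 2) = Pow(Add(Rational(139, 31), Rational(35, 6)), 2) = Pow(Rational(1919, 186), 2) = Rational(3682561, 34596)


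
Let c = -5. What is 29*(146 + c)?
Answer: 4089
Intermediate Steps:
29*(146 + c) = 29*(146 - 5) = 29*141 = 4089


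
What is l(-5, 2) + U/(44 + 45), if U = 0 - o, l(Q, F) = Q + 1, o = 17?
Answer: -373/89 ≈ -4.1910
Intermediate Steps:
l(Q, F) = 1 + Q
U = -17 (U = 0 - 1*17 = 0 - 17 = -17)
l(-5, 2) + U/(44 + 45) = (1 - 5) - 17/(44 + 45) = -4 - 17/89 = -373/89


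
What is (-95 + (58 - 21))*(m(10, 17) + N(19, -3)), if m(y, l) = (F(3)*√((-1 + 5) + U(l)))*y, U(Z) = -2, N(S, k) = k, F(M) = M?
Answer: 174 - 1740*√2 ≈ -2286.7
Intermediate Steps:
m(y, l) = 3*y*√2 (m(y, l) = (3*√((-1 + 5) - 2))*y = (3*√(4 - 2))*y = (3*√2)*y = 3*y*√2)
(-95 + (58 - 21))*(m(10, 17) + N(19, -3)) = (-95 + (58 - 21))*(3*10*√2 - 3) = (-95 + 37)*(30*√2 - 3) = -58*(-3 + 30*√2) = 174 - 1740*√2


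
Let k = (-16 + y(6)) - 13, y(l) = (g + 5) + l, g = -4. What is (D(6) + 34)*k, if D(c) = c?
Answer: -880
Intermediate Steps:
y(l) = 1 + l (y(l) = (-4 + 5) + l = 1 + l)
k = -22 (k = (-16 + (1 + 6)) - 13 = (-16 + 7) - 13 = -9 - 13 = -22)
(D(6) + 34)*k = (6 + 34)*(-22) = 40*(-22) = -880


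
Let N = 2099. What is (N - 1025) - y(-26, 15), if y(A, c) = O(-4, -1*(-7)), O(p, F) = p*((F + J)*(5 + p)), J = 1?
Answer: 1106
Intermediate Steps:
O(p, F) = p*(1 + F)*(5 + p) (O(p, F) = p*((F + 1)*(5 + p)) = p*((1 + F)*(5 + p)) = p*(1 + F)*(5 + p))
y(A, c) = -32 (y(A, c) = -4*(5 - 4 + 5*(-1*(-7)) - 1*(-7)*(-4)) = -4*(5 - 4 + 5*7 + 7*(-4)) = -4*(5 - 4 + 35 - 28) = -4*8 = -32)
(N - 1025) - y(-26, 15) = (2099 - 1025) - 1*(-32) = 1074 + 32 = 1106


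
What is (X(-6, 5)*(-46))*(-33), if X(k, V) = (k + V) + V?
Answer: 6072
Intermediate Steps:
X(k, V) = k + 2*V (X(k, V) = (V + k) + V = k + 2*V)
(X(-6, 5)*(-46))*(-33) = ((-6 + 2*5)*(-46))*(-33) = ((-6 + 10)*(-46))*(-33) = (4*(-46))*(-33) = -184*(-33) = 6072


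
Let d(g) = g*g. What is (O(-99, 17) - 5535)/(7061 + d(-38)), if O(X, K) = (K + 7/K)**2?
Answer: -1511999/2457945 ≈ -0.61515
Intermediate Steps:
d(g) = g**2
(O(-99, 17) - 5535)/(7061 + d(-38)) = ((7 + 17**2)**2/17**2 - 5535)/(7061 + (-38)**2) = ((7 + 289)**2/289 - 5535)/(7061 + 1444) = ((1/289)*296**2 - 5535)/8505 = ((1/289)*87616 - 5535)*(1/8505) = (87616/289 - 5535)*(1/8505) = -1511999/289*1/8505 = -1511999/2457945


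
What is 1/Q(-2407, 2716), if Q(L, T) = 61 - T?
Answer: -1/2655 ≈ -0.00037665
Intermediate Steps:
1/Q(-2407, 2716) = 1/(61 - 1*2716) = 1/(61 - 2716) = 1/(-2655) = -1/2655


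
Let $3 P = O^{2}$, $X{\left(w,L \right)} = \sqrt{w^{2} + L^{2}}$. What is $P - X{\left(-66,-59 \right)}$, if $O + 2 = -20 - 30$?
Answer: $\frac{2704}{3} - \sqrt{7837} \approx 812.81$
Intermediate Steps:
$O = -52$ ($O = -2 - 50 = -52$)
$X{\left(w,L \right)} = \sqrt{L^{2} + w^{2}}$
$P = \frac{2704}{3}$ ($P = \frac{\left(-52\right)^{2}}{3} = \frac{1}{3} \cdot 2704 = \frac{2704}{3} \approx 901.33$)
$P - X{\left(-66,-59 \right)} = \frac{2704}{3} - \sqrt{\left(-59\right)^{2} + \left(-66\right)^{2}} = \frac{2704}{3} - \sqrt{3481 + 4356} = \frac{2704}{3} - \sqrt{7837}$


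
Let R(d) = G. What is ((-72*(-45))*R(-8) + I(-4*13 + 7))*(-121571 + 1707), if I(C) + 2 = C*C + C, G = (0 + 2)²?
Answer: -1790528432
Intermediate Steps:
G = 4 (G = 2² = 4)
I(C) = -2 + C + C² (I(C) = -2 + (C*C + C) = -2 + (C² + C) = -2 + (C + C²) = -2 + C + C²)
R(d) = 4
((-72*(-45))*R(-8) + I(-4*13 + 7))*(-121571 + 1707) = (-72*(-45)*4 + (-2 + (-4*13 + 7) + (-4*13 + 7)²))*(-121571 + 1707) = (3240*4 + (-2 + (-52 + 7) + (-52 + 7)²))*(-119864) = (12960 + (-2 - 45 + (-45)²))*(-119864) = (12960 + (-2 - 45 + 2025))*(-119864) = (12960 + 1978)*(-119864) = 14938*(-119864) = -1790528432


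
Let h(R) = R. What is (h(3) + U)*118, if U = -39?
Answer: -4248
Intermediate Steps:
(h(3) + U)*118 = (3 - 39)*118 = -36*118 = -4248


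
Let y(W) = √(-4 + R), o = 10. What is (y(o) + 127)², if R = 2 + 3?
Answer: 16384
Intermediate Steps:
R = 5
y(W) = 1 (y(W) = √(-4 + 5) = √1 = 1)
(y(o) + 127)² = (1 + 127)² = 128² = 16384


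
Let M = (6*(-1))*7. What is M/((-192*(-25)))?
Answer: -7/800 ≈ -0.0087500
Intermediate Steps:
M = -42 (M = -6*7 = -42)
M/((-192*(-25))) = -42/((-192*(-25))) = -42/4800 = -42*1/4800 = -7/800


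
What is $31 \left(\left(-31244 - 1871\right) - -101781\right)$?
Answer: $2128646$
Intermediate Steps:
$31 \left(\left(-31244 - 1871\right) - -101781\right) = 31 \left(-33115 + 101781\right) = 31 \cdot 68666 = 2128646$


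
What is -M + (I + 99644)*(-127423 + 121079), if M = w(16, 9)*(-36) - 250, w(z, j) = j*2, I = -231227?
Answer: 834763450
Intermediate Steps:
w(z, j) = 2*j
M = -898 (M = (2*9)*(-36) - 250 = 18*(-36) - 250 = -648 - 250 = -898)
-M + (I + 99644)*(-127423 + 121079) = -1*(-898) + (-231227 + 99644)*(-127423 + 121079) = 898 - 131583*(-6344) = 898 + 834762552 = 834763450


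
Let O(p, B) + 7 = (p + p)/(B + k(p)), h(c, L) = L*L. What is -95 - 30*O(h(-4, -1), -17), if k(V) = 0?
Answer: 2015/17 ≈ 118.53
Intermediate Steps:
h(c, L) = L**2
O(p, B) = -7 + 2*p/B (O(p, B) = -7 + (p + p)/(B + 0) = -7 + (2*p)/B = -7 + 2*p/B)
-95 - 30*O(h(-4, -1), -17) = -95 - 30*(-7 + 2*(-1)**2/(-17)) = -95 - 30*(-7 + 2*1*(-1/17)) = -95 - 30*(-7 - 2/17) = -95 - 30*(-121/17) = -95 + 3630/17 = 2015/17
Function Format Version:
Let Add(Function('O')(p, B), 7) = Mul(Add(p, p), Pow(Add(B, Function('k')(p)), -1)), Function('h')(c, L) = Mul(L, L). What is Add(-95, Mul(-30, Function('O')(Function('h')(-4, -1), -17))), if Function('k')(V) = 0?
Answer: Rational(2015, 17) ≈ 118.53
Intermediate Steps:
Function('h')(c, L) = Pow(L, 2)
Function('O')(p, B) = Add(-7, Mul(2, p, Pow(B, -1))) (Function('O')(p, B) = Add(-7, Mul(Add(p, p), Pow(Add(B, 0), -1))) = Add(-7, Mul(Mul(2, p), Pow(B, -1))) = Add(-7, Mul(2, p, Pow(B, -1))))
Add(-95, Mul(-30, Function('O')(Function('h')(-4, -1), -17))) = Add(-95, Mul(-30, Add(-7, Mul(2, Pow(-1, 2), Pow(-17, -1))))) = Add(-95, Mul(-30, Add(-7, Mul(2, 1, Rational(-1, 17))))) = Add(-95, Mul(-30, Add(-7, Rational(-2, 17)))) = Add(-95, Mul(-30, Rational(-121, 17))) = Add(-95, Rational(3630, 17)) = Rational(2015, 17)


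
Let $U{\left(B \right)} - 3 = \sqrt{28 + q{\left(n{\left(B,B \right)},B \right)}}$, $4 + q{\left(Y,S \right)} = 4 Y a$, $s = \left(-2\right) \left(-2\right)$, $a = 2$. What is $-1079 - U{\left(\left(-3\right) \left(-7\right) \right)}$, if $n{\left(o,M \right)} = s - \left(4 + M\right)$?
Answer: $-1082 - 12 i \approx -1082.0 - 12.0 i$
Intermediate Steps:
$s = 4$
$n{\left(o,M \right)} = - M$ ($n{\left(o,M \right)} = 4 - \left(4 + M\right) = - M$)
$q{\left(Y,S \right)} = -4 + 8 Y$ ($q{\left(Y,S \right)} = -4 + 4 Y 2 = -4 + 8 Y$)
$U{\left(B \right)} = 3 + \sqrt{24 - 8 B}$ ($U{\left(B \right)} = 3 + \sqrt{28 + \left(-4 + 8 \left(- B\right)\right)} = 3 + \sqrt{28 - \left(4 + 8 B\right)} = 3 + \sqrt{24 - 8 B}$)
$-1079 - U{\left(\left(-3\right) \left(-7\right) \right)} = -1079 - \left(3 + 2 \sqrt{6 - 2 \left(\left(-3\right) \left(-7\right)\right)}\right) = -1079 - \left(3 + 2 \sqrt{6 - 42}\right) = -1079 - \left(3 + 2 \sqrt{-36}\right) = -1079 - \left(3 + 2 \cdot 6 i\right) = -1079 - \left(3 + 12 i\right) = -1082 - 12 i$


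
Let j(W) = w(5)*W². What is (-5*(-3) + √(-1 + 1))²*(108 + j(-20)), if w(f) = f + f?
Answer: 924300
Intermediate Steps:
w(f) = 2*f
j(W) = 10*W² (j(W) = (2*5)*W² = 10*W²)
(-5*(-3) + √(-1 + 1))²*(108 + j(-20)) = (-5*(-3) + √(-1 + 1))²*(108 + 10*(-20)²) = (15 + √0)²*(108 + 10*400) = (15 + 0)²*(108 + 4000) = 15²*4108 = 225*4108 = 924300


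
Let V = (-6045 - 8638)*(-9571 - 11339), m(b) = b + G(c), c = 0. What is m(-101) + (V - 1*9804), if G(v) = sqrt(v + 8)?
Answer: 307011625 + 2*sqrt(2) ≈ 3.0701e+8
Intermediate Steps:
G(v) = sqrt(8 + v)
m(b) = b + 2*sqrt(2) (m(b) = b + sqrt(8 + 0) = b + sqrt(8) = b + 2*sqrt(2))
V = 307021530 (V = -14683*(-20910) = 307021530)
m(-101) + (V - 1*9804) = (-101 + 2*sqrt(2)) + (307021530 - 1*9804) = (-101 + 2*sqrt(2)) + (307021530 - 9804) = (-101 + 2*sqrt(2)) + 307011726 = 307011625 + 2*sqrt(2)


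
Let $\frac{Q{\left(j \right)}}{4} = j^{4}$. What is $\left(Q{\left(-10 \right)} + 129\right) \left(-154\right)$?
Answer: $-6179866$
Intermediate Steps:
$Q{\left(j \right)} = 4 j^{4}$
$\left(Q{\left(-10 \right)} + 129\right) \left(-154\right) = \left(4 \left(-10\right)^{4} + 129\right) \left(-154\right) = \left(4 \cdot 10000 + 129\right) \left(-154\right) = \left(40000 + 129\right) \left(-154\right) = 40129 \left(-154\right) = -6179866$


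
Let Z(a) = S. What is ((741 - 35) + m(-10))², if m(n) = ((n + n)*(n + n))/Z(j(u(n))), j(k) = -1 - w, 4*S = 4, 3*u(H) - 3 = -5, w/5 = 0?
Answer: 1223236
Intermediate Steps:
w = 0 (w = 5*0 = 0)
u(H) = -⅔ (u(H) = 1 + (⅓)*(-5) = 1 - 5/3 = -⅔)
S = 1 (S = (¼)*4 = 1)
j(k) = -1 (j(k) = -1 - 1*0 = -1 + 0 = -1)
Z(a) = 1
m(n) = 4*n² (m(n) = ((n + n)*(n + n))/1 = ((2*n)*(2*n))*1 = (4*n²)*1 = 4*n²)
((741 - 35) + m(-10))² = ((741 - 35) + 4*(-10)²)² = (706 + 4*100)² = (706 + 400)² = 1106² = 1223236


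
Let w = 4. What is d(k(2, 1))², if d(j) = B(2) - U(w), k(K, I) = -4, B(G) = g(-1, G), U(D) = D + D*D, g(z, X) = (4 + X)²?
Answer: 256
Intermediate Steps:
U(D) = D + D²
B(G) = (4 + G)²
d(j) = 16 (d(j) = (4 + 2)² - 4*(1 + 4) = 6² - 4*5 = 36 - 1*20 = 36 - 20 = 16)
d(k(2, 1))² = 16² = 256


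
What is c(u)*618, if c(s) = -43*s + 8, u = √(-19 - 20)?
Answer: 4944 - 26574*I*√39 ≈ 4944.0 - 1.6595e+5*I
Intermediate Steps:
u = I*√39 (u = √(-39) = I*√39 ≈ 6.245*I)
c(s) = 8 - 43*s
c(u)*618 = (8 - 43*I*√39)*618 = 4944 - 26574*I*√39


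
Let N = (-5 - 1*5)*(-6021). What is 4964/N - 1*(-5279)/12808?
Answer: 190713751/385584840 ≈ 0.49461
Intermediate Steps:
N = 60210 (N = (-5 - 5)*(-6021) = -10*(-6021) = 60210)
4964/N - 1*(-5279)/12808 = 4964/60210 - 1*(-5279)/12808 = 4964*(1/60210) + 5279*(1/12808) = 2482/30105 + 5279/12808 = 190713751/385584840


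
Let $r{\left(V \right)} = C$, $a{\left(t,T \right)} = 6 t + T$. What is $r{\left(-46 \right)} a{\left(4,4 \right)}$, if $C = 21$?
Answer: $588$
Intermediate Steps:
$a{\left(t,T \right)} = T + 6 t$
$r{\left(V \right)} = 21$
$r{\left(-46 \right)} a{\left(4,4 \right)} = 21 \left(4 + 6 \cdot 4\right) = 21 \left(4 + 24\right) = 21 \cdot 28 = 588$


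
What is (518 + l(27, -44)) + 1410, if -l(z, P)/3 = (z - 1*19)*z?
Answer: 1280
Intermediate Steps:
l(z, P) = -3*z*(-19 + z) (l(z, P) = -3*(z - 1*19)*z = -3*(z - 19)*z = -3*(-19 + z)*z = -3*z*(-19 + z))
(518 + l(27, -44)) + 1410 = (518 + 3*27*(19 - 1*27)) + 1410 = (518 + 3*27*(19 - 27)) + 1410 = (518 + 3*27*(-8)) + 1410 = (518 - 648) + 1410 = -130 + 1410 = 1280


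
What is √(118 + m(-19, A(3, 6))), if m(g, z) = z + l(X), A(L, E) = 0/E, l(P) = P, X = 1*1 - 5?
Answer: √114 ≈ 10.677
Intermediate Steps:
X = -4 (X = 1 - 5 = -4)
A(L, E) = 0
m(g, z) = -4 + z (m(g, z) = z - 4 = -4 + z)
√(118 + m(-19, A(3, 6))) = √(118 + (-4 + 0)) = √(118 - 4) = √114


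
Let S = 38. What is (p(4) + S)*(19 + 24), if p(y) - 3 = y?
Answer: 1935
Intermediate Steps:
p(y) = 3 + y
(p(4) + S)*(19 + 24) = ((3 + 4) + 38)*(19 + 24) = (7 + 38)*43 = 45*43 = 1935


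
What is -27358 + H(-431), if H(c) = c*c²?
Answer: -80090349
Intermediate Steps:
H(c) = c³
-27358 + H(-431) = -27358 + (-431)³ = -27358 - 80062991 = -80090349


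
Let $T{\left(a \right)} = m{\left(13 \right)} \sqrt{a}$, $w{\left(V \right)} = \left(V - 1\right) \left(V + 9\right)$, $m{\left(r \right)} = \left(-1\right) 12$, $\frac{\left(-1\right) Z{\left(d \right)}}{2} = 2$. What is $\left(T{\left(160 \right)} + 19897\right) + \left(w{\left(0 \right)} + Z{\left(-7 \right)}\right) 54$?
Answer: $19195 - 48 \sqrt{10} \approx 19043.0$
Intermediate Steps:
$Z{\left(d \right)} = -4$ ($Z{\left(d \right)} = \left(-2\right) 2 = -4$)
$m{\left(r \right)} = -12$
$w{\left(V \right)} = \left(-1 + V\right) \left(9 + V\right)$
$T{\left(a \right)} = - 12 \sqrt{a}$
$\left(T{\left(160 \right)} + 19897\right) + \left(w{\left(0 \right)} + Z{\left(-7 \right)}\right) 54 = \left(- 12 \sqrt{160} + 19897\right) + \left(\left(-9 + 0^{2} + 8 \cdot 0\right) - 4\right) 54 = \left(- 12 \cdot 4 \sqrt{10} + 19897\right) + \left(\left(-9 + 0 + 0\right) - 4\right) 54 = \left(- 48 \sqrt{10} + 19897\right) + \left(-9 - 4\right) 54 = \left(19897 - 48 \sqrt{10}\right) - 702 = 19195 - 48 \sqrt{10}$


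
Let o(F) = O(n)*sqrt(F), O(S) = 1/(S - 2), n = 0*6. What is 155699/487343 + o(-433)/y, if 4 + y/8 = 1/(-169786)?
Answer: 155699/487343 + 84893*I*sqrt(433)/5433160 ≈ 0.31949 + 0.32513*I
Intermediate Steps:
y = -2716580/84893 (y = -32 + 8/(-169786) = -32 + 8*(-1/169786) = -32 - 4/84893 = -2716580/84893 ≈ -32.000)
n = 0
O(S) = 1/(-2 + S)
o(F) = -sqrt(F)/2 (o(F) = sqrt(F)/(-2 + 0) = sqrt(F)/(-2) = -sqrt(F)/2)
155699/487343 + o(-433)/y = 155699/487343 + (-I*sqrt(433)/2)/(-2716580/84893) = 155699*(1/487343) - I*sqrt(433)/2*(-84893/2716580) = 155699/487343 - I*sqrt(433)/2*(-84893/2716580) = 155699/487343 + 84893*I*sqrt(433)/5433160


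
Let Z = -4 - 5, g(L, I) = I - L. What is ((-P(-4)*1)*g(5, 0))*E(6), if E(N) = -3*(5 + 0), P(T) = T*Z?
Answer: -2700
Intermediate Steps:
Z = -9
P(T) = -9*T (P(T) = T*(-9) = -9*T)
E(N) = -15 (E(N) = -3*5 = -15)
((-P(-4)*1)*g(5, 0))*E(6) = ((-(-9)*(-4)*1)*(0 - 1*5))*(-15) = ((-1*36*1)*(0 - 5))*(-15) = (-36*1*(-5))*(-15) = -36*(-5)*(-15) = 180*(-15) = -2700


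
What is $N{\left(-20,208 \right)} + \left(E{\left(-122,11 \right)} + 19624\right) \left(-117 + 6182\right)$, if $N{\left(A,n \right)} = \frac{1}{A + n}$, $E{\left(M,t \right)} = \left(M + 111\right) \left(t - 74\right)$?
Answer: $\frac{23165849741}{188} \approx 1.2322 \cdot 10^{8}$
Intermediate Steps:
$E{\left(M,t \right)} = \left(-74 + t\right) \left(111 + M\right)$ ($E{\left(M,t \right)} = \left(111 + M\right) \left(-74 + t\right) = \left(-74 + t\right) \left(111 + M\right)$)
$N{\left(-20,208 \right)} + \left(E{\left(-122,11 \right)} + 19624\right) \left(-117 + 6182\right) = \frac{1}{-20 + 208} + \left(\left(-8214 - -9028 + 111 \cdot 11 - 1342\right) + 19624\right) \left(-117 + 6182\right) = \frac{1}{188} + \left(\left(-8214 + 9028 + 1221 - 1342\right) + 19624\right) 6065 = \frac{1}{188} + \left(693 + 19624\right) 6065 = \frac{1}{188} + 20317 \cdot 6065 = \frac{1}{188} + 123222605 = \frac{23165849741}{188}$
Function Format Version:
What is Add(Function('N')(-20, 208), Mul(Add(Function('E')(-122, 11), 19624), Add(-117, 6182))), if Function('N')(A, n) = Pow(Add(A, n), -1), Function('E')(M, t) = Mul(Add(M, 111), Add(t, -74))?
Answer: Rational(23165849741, 188) ≈ 1.2322e+8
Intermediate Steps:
Function('E')(M, t) = Mul(Add(-74, t), Add(111, M)) (Function('E')(M, t) = Mul(Add(111, M), Add(-74, t)) = Mul(Add(-74, t), Add(111, M)))
Add(Function('N')(-20, 208), Mul(Add(Function('E')(-122, 11), 19624), Add(-117, 6182))) = Add(Pow(Add(-20, 208), -1), Mul(Add(Add(-8214, Mul(-74, -122), Mul(111, 11), Mul(-122, 11)), 19624), Add(-117, 6182))) = Add(Pow(188, -1), Mul(Add(Add(-8214, 9028, 1221, -1342), 19624), 6065)) = Add(Rational(1, 188), Mul(Add(693, 19624), 6065)) = Add(Rational(1, 188), Mul(20317, 6065)) = Add(Rational(1, 188), 123222605) = Rational(23165849741, 188)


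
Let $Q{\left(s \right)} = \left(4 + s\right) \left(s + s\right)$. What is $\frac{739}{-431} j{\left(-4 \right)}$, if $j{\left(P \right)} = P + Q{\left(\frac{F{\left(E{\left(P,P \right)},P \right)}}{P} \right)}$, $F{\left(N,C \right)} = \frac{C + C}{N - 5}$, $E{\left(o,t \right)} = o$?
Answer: $\frac{339940}{34911} \approx 9.7373$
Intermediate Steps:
$F{\left(N,C \right)} = \frac{2 C}{-5 + N}$
$Q{\left(s \right)} = 2 s \left(4 + s\right)$ ($Q{\left(s \right)} = \left(4 + s\right) 2 s = 2 s \left(4 + s\right)$)
$j{\left(P \right)} = P + \frac{4 \left(4 + \frac{2}{-5 + P}\right)}{-5 + P}$ ($j{\left(P \right)} = P + 2 \frac{2 P \frac{1}{-5 + P}}{P} \left(4 + \frac{2 P \frac{1}{-5 + P}}{P}\right) = P + 2 \frac{2}{-5 + P} \left(4 + \frac{2}{-5 + P}\right) = P + \frac{4 \left(4 + \frac{2}{-5 + P}\right)}{-5 + P}$)
$\frac{739}{-431} j{\left(-4 \right)} = \frac{739}{-431} \frac{-72 + 16 \left(-4\right) - 4 \left(-5 - 4\right)^{2}}{\left(-5 - 4\right)^{2}} = 739 \left(- \frac{1}{431}\right) \frac{-72 - 64 - 4 \left(-9\right)^{2}}{81} = - \frac{739 \frac{-72 - 64 - 324}{81}}{431} = - \frac{739 \cdot \frac{1}{81} \left(-460\right)}{431} = \left(- \frac{739}{431}\right) \left(- \frac{460}{81}\right) = \frac{339940}{34911}$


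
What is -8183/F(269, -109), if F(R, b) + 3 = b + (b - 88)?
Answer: 8183/309 ≈ 26.482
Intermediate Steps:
F(R, b) = -91 + 2*b (F(R, b) = -3 + (b + (b - 88)) = -3 + (b + (-88 + b)) = -3 + (-88 + 2*b) = -91 + 2*b)
-8183/F(269, -109) = -8183/(-91 + 2*(-109)) = -8183/(-91 - 218) = -8183/(-309) = -8183*(-1/309) = 8183/309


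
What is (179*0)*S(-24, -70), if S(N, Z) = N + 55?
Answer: 0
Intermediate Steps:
S(N, Z) = 55 + N
(179*0)*S(-24, -70) = (179*0)*(55 - 24) = 0*31 = 0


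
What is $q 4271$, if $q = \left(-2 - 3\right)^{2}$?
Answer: $106775$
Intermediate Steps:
$q = 25$ ($q = \left(-5\right)^{2} = 25$)
$q 4271 = 25 \cdot 4271 = 106775$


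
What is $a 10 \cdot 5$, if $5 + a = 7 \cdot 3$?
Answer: $800$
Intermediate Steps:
$a = 16$ ($a = -5 + 7 \cdot 3 = -5 + 21 = 16$)
$a 10 \cdot 5 = 16 \cdot 10 \cdot 5 = 160 \cdot 5 = 800$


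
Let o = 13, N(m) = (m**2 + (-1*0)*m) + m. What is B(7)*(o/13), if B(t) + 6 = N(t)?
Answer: 50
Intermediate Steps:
N(m) = m + m**2 (N(m) = (m**2 + 0*m) + m = (m**2 + 0) + m = m**2 + m = m + m**2)
B(t) = -6 + t*(1 + t)
B(7)*(o/13) = (-6 + 7*(1 + 7))*(13/13) = (-6 + 7*8)*(13*(1/13)) = (-6 + 56)*1 = 50*1 = 50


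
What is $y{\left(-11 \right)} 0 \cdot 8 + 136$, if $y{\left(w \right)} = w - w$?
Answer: $136$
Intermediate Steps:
$y{\left(w \right)} = 0$
$y{\left(-11 \right)} 0 \cdot 8 + 136 = 0 \cdot 0 \cdot 8 + 136 = 0 \cdot 0 + 136 = 0 + 136 = 136$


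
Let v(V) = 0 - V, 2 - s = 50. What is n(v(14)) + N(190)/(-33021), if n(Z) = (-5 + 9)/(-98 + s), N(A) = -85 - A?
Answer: -45967/2410533 ≈ -0.019069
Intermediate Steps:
s = -48 (s = 2 - 1*50 = 2 - 50 = -48)
v(V) = -V
n(Z) = -2/73 (n(Z) = (-5 + 9)/(-98 - 48) = 4/(-146) = 4*(-1/146) = -2/73)
n(v(14)) + N(190)/(-33021) = -2/73 + (-85 - 1*190)/(-33021) = -2/73 + (-85 - 190)*(-1/33021) = -2/73 - 275*(-1/33021) = -2/73 + 275/33021 = -45967/2410533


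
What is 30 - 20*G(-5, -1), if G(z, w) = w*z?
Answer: -70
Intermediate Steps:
30 - 20*G(-5, -1) = 30 - (-20)*(-5) = 30 - 20*5 = 30 - 100 = -70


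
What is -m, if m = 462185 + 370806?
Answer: -832991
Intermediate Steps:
m = 832991
-m = -1*832991 = -832991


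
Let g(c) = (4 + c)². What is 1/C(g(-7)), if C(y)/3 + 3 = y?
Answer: 1/18 ≈ 0.055556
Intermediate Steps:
C(y) = -9 + 3*y
1/C(g(-7)) = 1/(-9 + 3*(4 - 7)²) = 1/(-9 + 3*(-3)²) = 1/(-9 + 3*9) = 1/(-9 + 27) = 1/18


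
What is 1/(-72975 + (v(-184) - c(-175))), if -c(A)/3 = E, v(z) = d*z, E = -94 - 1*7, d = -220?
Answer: -1/32798 ≈ -3.0490e-5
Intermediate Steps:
E = -101 (E = -94 - 7 = -101)
v(z) = -220*z
c(A) = 303 (c(A) = -3*(-101) = 303)
1/(-72975 + (v(-184) - c(-175))) = 1/(-72975 + (-220*(-184) - 1*303)) = 1/(-72975 + (40480 - 303)) = 1/(-72975 + 40177) = 1/(-32798) = -1/32798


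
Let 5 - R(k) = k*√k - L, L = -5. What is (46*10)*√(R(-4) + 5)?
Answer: 460*√(5 + 8*I) ≈ 1235.8 + 684.92*I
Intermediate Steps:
R(k) = -k^(3/2) (R(k) = 5 - (k*√k - 1*(-5)) = 5 - (k^(3/2) + 5) = 5 - (5 + k^(3/2)) = 5 + (-5 - k^(3/2)) = -k^(3/2))
(46*10)*√(R(-4) + 5) = (46*10)*√(-(-4)^(3/2) + 5) = 460*√(-(-8)*I + 5) = 460*√(8*I + 5) = 460*√(5 + 8*I)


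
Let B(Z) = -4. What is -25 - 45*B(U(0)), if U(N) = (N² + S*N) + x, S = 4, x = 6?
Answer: 155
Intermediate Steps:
U(N) = 6 + N² + 4*N (U(N) = (N² + 4*N) + 6 = 6 + N² + 4*N)
-25 - 45*B(U(0)) = -25 - 45*(-4) = -25 + 180 = 155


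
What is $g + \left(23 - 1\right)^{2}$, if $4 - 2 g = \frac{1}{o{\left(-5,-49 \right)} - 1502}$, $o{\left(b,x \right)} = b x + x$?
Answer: $\frac{1269433}{2612} \approx 486.0$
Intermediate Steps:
$o{\left(b,x \right)} = x + b x$
$g = \frac{5225}{2612}$ ($g = 2 - \frac{1}{2 \left(- 49 \left(1 - 5\right) - 1502\right)} = 2 - \frac{1}{2 \left(\left(-49\right) \left(-4\right) - 1502\right)} = 2 - \frac{1}{2 \left(196 - 1502\right)} = 2 - \frac{1}{2 \left(-1306\right)} = 2 - - \frac{1}{2612} = 2 + \frac{1}{2612} = \frac{5225}{2612} \approx 2.0004$)
$g + \left(23 - 1\right)^{2} = \frac{5225}{2612} + \left(23 - 1\right)^{2} = \frac{5225}{2612} + 22^{2} = \frac{5225}{2612} + 484 = \frac{1269433}{2612}$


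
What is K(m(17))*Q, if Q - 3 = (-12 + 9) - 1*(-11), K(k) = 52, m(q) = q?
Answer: 572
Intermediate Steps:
Q = 11 (Q = 3 + ((-12 + 9) - 1*(-11)) = 3 + (-3 + 11) = 3 + 8 = 11)
K(m(17))*Q = 52*11 = 572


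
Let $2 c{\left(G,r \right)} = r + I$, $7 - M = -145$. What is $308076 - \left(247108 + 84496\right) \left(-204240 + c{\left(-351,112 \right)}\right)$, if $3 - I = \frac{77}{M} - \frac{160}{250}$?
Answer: $\frac{128645237400593}{1900} \approx 6.7708 \cdot 10^{10}$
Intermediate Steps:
$M = 152$ ($M = 7 - -145 = 7 + 145 = 152$)
$I = \frac{11907}{3800}$ ($I = 3 - \left(\frac{77}{152} - \frac{160}{250}\right) = 3 - \left(77 \cdot \frac{1}{152} - \frac{16}{25}\right) = 3 - \left(\frac{77}{152} - \frac{16}{25}\right) = 3 - - \frac{507}{3800} = 3 + \frac{507}{3800} = \frac{11907}{3800} \approx 3.1334$)
$c{\left(G,r \right)} = \frac{11907}{7600} + \frac{r}{2}$ ($c{\left(G,r \right)} = \frac{r + \frac{11907}{3800}}{2} = \frac{\frac{11907}{3800} + r}{2} = \frac{11907}{7600} + \frac{r}{2}$)
$308076 - \left(247108 + 84496\right) \left(-204240 + c{\left(-351,112 \right)}\right) = 308076 - \left(247108 + 84496\right) \left(-204240 + \left(\frac{11907}{7600} + \frac{1}{2} \cdot 112\right)\right) = 308076 - 331604 \left(-204240 + \left(\frac{11907}{7600} + 56\right)\right) = 308076 - 331604 \left(-204240 + \frac{437507}{7600}\right) = 308076 - 331604 \left(- \frac{1551786493}{7600}\right) = 308076 - - \frac{128644652056193}{1900} = 308076 + \frac{128644652056193}{1900} = \frac{128645237400593}{1900}$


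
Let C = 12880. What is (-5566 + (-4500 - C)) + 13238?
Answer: -9708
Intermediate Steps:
(-5566 + (-4500 - C)) + 13238 = (-5566 + (-4500 - 1*12880)) + 13238 = (-5566 + (-4500 - 12880)) + 13238 = (-5566 - 17380) + 13238 = -22946 + 13238 = -9708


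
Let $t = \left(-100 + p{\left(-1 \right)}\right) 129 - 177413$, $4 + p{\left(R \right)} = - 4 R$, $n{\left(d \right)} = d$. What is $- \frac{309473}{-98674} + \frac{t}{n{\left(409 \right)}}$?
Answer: $- \frac{18652370505}{40357666} \approx -462.18$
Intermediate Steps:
$p{\left(R \right)} = -4 - 4 R$
$t = -190313$ ($t = \left(-100 - 0\right) 129 - 177413 = \left(-100 + \left(-4 + 4\right)\right) 129 - 177413 = \left(-100 + 0\right) 129 - 177413 = \left(-100\right) 129 - 177413 = -12900 - 177413 = -190313$)
$- \frac{309473}{-98674} + \frac{t}{n{\left(409 \right)}} = - \frac{309473}{-98674} - \frac{190313}{409} = \left(-309473\right) \left(- \frac{1}{98674}\right) - \frac{190313}{409} = \frac{309473}{98674} - \frac{190313}{409} = - \frac{18652370505}{40357666}$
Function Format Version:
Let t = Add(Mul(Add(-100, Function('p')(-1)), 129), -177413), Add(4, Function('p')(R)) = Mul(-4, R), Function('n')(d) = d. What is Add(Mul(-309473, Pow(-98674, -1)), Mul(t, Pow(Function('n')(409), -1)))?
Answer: Rational(-18652370505, 40357666) ≈ -462.18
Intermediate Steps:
Function('p')(R) = Add(-4, Mul(-4, R))
t = -190313 (t = Add(Mul(Add(-100, Add(-4, Mul(-4, -1))), 129), -177413) = Add(Mul(Add(-100, Add(-4, 4)), 129), -177413) = Add(Mul(Add(-100, 0), 129), -177413) = Add(Mul(-100, 129), -177413) = Add(-12900, -177413) = -190313)
Add(Mul(-309473, Pow(-98674, -1)), Mul(t, Pow(Function('n')(409), -1))) = Add(Mul(-309473, Pow(-98674, -1)), Mul(-190313, Pow(409, -1))) = Add(Mul(-309473, Rational(-1, 98674)), Mul(-190313, Rational(1, 409))) = Add(Rational(309473, 98674), Rational(-190313, 409)) = Rational(-18652370505, 40357666)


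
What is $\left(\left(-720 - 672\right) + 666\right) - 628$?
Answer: $-1354$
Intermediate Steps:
$\left(\left(-720 - 672\right) + 666\right) - 628 = \left(-1392 + 666\right) - 628 = -726 - 628 = -1354$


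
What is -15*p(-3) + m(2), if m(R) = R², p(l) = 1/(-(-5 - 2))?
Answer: 13/7 ≈ 1.8571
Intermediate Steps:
p(l) = ⅐ (p(l) = 1/(-1*(-7)) = 1/7 = ⅐)
-15*p(-3) + m(2) = -15*⅐ + 2² = -15/7 + 4 = 13/7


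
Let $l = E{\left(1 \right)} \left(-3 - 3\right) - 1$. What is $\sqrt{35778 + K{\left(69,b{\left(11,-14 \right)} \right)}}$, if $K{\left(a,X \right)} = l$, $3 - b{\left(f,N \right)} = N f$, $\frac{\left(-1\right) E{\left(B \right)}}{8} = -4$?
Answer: $\sqrt{35585} \approx 188.64$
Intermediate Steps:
$E{\left(B \right)} = 32$ ($E{\left(B \right)} = \left(-8\right) \left(-4\right) = 32$)
$l = -193$ ($l = 32 \left(-3 - 3\right) - 1 = 32 \left(-6\right) - 1 = -192 - 1 = -193$)
$b{\left(f,N \right)} = 3 - N f$
$K{\left(a,X \right)} = -193$
$\sqrt{35778 + K{\left(69,b{\left(11,-14 \right)} \right)}} = \sqrt{35778 - 193} = \sqrt{35585}$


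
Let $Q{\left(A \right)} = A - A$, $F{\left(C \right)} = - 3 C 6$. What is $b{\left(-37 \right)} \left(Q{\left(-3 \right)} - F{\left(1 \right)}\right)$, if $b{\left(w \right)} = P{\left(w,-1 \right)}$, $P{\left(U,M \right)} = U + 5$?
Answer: $-576$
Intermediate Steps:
$F{\left(C \right)} = - 18 C$
$P{\left(U,M \right)} = 5 + U$
$b{\left(w \right)} = 5 + w$
$Q{\left(A \right)} = 0$
$b{\left(-37 \right)} \left(Q{\left(-3 \right)} - F{\left(1 \right)}\right) = \left(5 - 37\right) \left(0 - \left(-18\right) 1\right) = - 32 \left(0 - -18\right) = - 32 \left(0 + 18\right) = \left(-32\right) 18 = -576$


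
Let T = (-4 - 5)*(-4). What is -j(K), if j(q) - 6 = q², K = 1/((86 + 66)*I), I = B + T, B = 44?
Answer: -887193601/147865600 ≈ -6.0000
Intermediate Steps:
T = 36 (T = -9*(-4) = 36)
I = 80 (I = 44 + 36 = 80)
K = 1/12160 (K = 1/((86 + 66)*80) = (1/80)/152 = (1/152)*(1/80) = 1/12160 ≈ 8.2237e-5)
j(q) = 6 + q²
-j(K) = -(6 + (1/12160)²) = -(6 + 1/147865600) = -1*887193601/147865600 = -887193601/147865600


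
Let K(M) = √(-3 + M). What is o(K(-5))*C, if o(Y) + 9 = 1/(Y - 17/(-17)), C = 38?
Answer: 76*(-9*√2 + 4*I)/(-I + 2*√2) ≈ -337.78 - 11.942*I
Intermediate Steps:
o(Y) = -9 + 1/(1 + Y) (o(Y) = -9 + 1/(Y - 17/(-17)) = -9 + 1/(Y - 17*(-1/17)) = -9 + 1/(Y + 1) = -9 + 1/(1 + Y))
o(K(-5))*C = ((-8 - 9*√(-3 - 5))/(1 + √(-3 - 5)))*38 = ((-8 - 18*I*√2)/(1 + √(-8)))*38 = ((-8 - 18*I*√2)/(1 + 2*I*√2))*38 = 38*(-8 - 18*I*√2)/(1 + 2*I*√2)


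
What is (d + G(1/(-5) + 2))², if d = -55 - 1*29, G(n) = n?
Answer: 168921/25 ≈ 6756.8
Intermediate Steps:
d = -84 (d = -55 - 29 = -84)
(d + G(1/(-5) + 2))² = (-84 + (1/(-5) + 2))² = (-84 + (-⅕ + 2))² = (-84 + 9/5)² = (-411/5)² = 168921/25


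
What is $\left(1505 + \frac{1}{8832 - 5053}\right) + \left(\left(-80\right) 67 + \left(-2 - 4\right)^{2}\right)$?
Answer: $- \frac{14432000}{3779} \approx -3819.0$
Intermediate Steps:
$\left(1505 + \frac{1}{8832 - 5053}\right) + \left(\left(-80\right) 67 + \left(-2 - 4\right)^{2}\right) = \left(1505 + \frac{1}{3779}\right) - \left(5360 - \left(-6\right)^{2}\right) = \left(1505 + \frac{1}{3779}\right) + \left(-5360 + 36\right) = \frac{5687396}{3779} - 5324 = - \frac{14432000}{3779}$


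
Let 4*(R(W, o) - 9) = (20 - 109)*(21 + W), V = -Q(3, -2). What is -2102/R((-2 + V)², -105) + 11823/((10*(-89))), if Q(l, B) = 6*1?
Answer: -81532247/6700810 ≈ -12.168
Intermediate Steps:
Q(l, B) = 6
V = -6 (V = -1*6 = -6)
R(W, o) = -1833/4 - 89*W/4 (R(W, o) = 9 + ((20 - 109)*(21 + W))/4 = 9 + (-89*(21 + W))/4 = 9 + (-1869 - 89*W)/4 = 9 + (-1869/4 - 89*W/4) = -1833/4 - 89*W/4)
-2102/R((-2 + V)², -105) + 11823/((10*(-89))) = -2102/(-1833/4 - 89*(-2 - 6)²/4) + 11823/((10*(-89))) = -2102/(-1833/4 - 89/4*(-8)²) + 11823/(-890) = -2102/(-1833/4 - 89/4*64) + 11823*(-1/890) = -2102/(-1833/4 - 1424) - 11823/890 = -2102/(-7529/4) - 11823/890 = -2102*(-4/7529) - 11823/890 = 8408/7529 - 11823/890 = -81532247/6700810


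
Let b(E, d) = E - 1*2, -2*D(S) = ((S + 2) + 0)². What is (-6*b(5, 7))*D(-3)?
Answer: 9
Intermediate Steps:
D(S) = -(2 + S)²/2 (D(S) = -((S + 2) + 0)²/2 = -((2 + S) + 0)²/2 = -(2 + S)²/2)
b(E, d) = -2 + E (b(E, d) = E - 2 = -2 + E)
(-6*b(5, 7))*D(-3) = (-6*(-2 + 5))*(-(2 - 3)²/2) = (-6*3)*(-½*(-1)²) = -(-9) = -18*(-½) = 9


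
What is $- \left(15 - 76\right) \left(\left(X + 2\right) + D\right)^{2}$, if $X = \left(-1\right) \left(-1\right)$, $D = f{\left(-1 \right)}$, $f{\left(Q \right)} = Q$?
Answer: $244$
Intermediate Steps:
$D = -1$
$X = 1$
$- \left(15 - 76\right) \left(\left(X + 2\right) + D\right)^{2} = - \left(15 - 76\right) \left(\left(1 + 2\right) - 1\right)^{2} = - \left(-61\right) \left(3 - 1\right)^{2} = - \left(-61\right) 2^{2} = - \left(-61\right) 4 = \left(-1\right) \left(-244\right) = 244$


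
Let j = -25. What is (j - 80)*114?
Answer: -11970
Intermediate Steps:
(j - 80)*114 = (-25 - 80)*114 = -105*114 = -11970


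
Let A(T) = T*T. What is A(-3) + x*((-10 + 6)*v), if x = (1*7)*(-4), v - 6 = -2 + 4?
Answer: 905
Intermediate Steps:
A(T) = T²
v = 8 (v = 6 + (-2 + 4) = 6 + 2 = 8)
x = -28 (x = 7*(-4) = -28)
A(-3) + x*((-10 + 6)*v) = (-3)² - 28*(-10 + 6)*8 = 9 - (-112)*8 = 9 - 28*(-32) = 9 + 896 = 905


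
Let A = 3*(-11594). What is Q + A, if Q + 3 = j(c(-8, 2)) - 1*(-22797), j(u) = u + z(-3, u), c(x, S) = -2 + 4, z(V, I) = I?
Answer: -11984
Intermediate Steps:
c(x, S) = 2
A = -34782
j(u) = 2*u (j(u) = u + u = 2*u)
Q = 22798 (Q = -3 + (2*2 - 1*(-22797)) = -3 + (4 + 22797) = -3 + 22801 = 22798)
Q + A = 22798 - 34782 = -11984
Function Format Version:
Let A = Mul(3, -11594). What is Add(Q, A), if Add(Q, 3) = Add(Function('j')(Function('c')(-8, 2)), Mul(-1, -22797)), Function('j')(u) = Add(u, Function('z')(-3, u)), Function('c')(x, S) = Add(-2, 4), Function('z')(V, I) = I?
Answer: -11984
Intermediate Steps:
Function('c')(x, S) = 2
A = -34782
Function('j')(u) = Mul(2, u) (Function('j')(u) = Add(u, u) = Mul(2, u))
Q = 22798 (Q = Add(-3, Add(Mul(2, 2), Mul(-1, -22797))) = Add(-3, Add(4, 22797)) = Add(-3, 22801) = 22798)
Add(Q, A) = Add(22798, -34782) = -11984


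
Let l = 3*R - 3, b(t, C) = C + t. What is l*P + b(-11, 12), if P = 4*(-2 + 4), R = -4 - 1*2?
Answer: -167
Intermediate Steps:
R = -6 (R = -4 - 2 = -6)
P = 8 (P = 4*2 = 8)
l = -21 (l = 3*(-6) - 3 = -18 - 3 = -21)
l*P + b(-11, 12) = -21*8 + (12 - 11) = -168 + 1 = -167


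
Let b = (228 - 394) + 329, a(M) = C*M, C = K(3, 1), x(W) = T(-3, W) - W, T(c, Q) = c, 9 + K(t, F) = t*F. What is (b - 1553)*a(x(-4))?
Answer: 8340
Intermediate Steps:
K(t, F) = -9 + F*t (K(t, F) = -9 + t*F = -9 + F*t)
x(W) = -3 - W
C = -6 (C = -9 + 1*3 = -9 + 3 = -6)
a(M) = -6*M
b = 163 (b = -166 + 329 = 163)
(b - 1553)*a(x(-4)) = (163 - 1553)*(-6*(-3 - 1*(-4))) = -(-8340)*(-3 + 4) = -(-8340) = -1390*(-6) = 8340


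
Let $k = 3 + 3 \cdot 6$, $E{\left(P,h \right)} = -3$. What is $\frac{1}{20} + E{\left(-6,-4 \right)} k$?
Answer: $- \frac{1259}{20} \approx -62.95$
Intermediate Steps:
$k = 21$ ($k = 3 + 18 = 21$)
$\frac{1}{20} + E{\left(-6,-4 \right)} k = \frac{1}{20} - 63 = - \frac{1259}{20}$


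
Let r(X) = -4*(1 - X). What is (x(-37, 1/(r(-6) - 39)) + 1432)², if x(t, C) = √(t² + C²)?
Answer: (95944 + √6145442)²/4489 ≈ 2.1580e+6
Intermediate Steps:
r(X) = -4 + 4*X
x(t, C) = √(C² + t²)
(x(-37, 1/(r(-6) - 39)) + 1432)² = (√((1/((-4 + 4*(-6)) - 39))² + (-37)²) + 1432)² = (√((1/((-4 - 24) - 39))² + 1369) + 1432)² = (√((1/(-28 - 39))² + 1369) + 1432)² = (√((1/(-67))² + 1369) + 1432)² = (√((-1/67)² + 1369) + 1432)² = (√(1/4489 + 1369) + 1432)² = (√(6145442/4489) + 1432)² = (√6145442/67 + 1432)² = (1432 + √6145442/67)²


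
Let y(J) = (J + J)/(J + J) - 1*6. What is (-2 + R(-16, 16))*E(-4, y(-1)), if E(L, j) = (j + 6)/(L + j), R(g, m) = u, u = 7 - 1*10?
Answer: 5/9 ≈ 0.55556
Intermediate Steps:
u = -3 (u = 7 - 10 = -3)
R(g, m) = -3
y(J) = -5 (y(J) = (2*J)/((2*J)) - 6 = (2*J)*(1/(2*J)) - 6 = 1 - 6 = -5)
E(L, j) = (6 + j)/(L + j)
(-2 + R(-16, 16))*E(-4, y(-1)) = (-2 - 3)*((6 - 5)/(-4 - 5)) = -5/(-9) = -(-5)/9 = -5*(-⅑) = 5/9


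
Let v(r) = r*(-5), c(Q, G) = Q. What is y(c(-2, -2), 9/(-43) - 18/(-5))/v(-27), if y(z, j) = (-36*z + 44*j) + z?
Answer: 47126/29025 ≈ 1.6236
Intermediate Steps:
v(r) = -5*r
y(z, j) = -35*z + 44*j
y(c(-2, -2), 9/(-43) - 18/(-5))/v(-27) = (-35*(-2) + 44*(9/(-43) - 18/(-5)))/((-5*(-27))) = (70 + 44*(9*(-1/43) - 18*(-1/5)))/135 = (70 + 44*(-9/43 + 18/5))*(1/135) = (70 + 44*(729/215))*(1/135) = (70 + 32076/215)*(1/135) = (47126/215)*(1/135) = 47126/29025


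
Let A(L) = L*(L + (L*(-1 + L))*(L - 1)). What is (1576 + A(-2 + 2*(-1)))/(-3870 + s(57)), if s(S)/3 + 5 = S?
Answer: -332/619 ≈ -0.53635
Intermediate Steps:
s(S) = -15 + 3*S
A(L) = L*(L + L*(-1 + L)²) (A(L) = L*(L + (L*(-1 + L))*(-1 + L)) = L*(L + L*(-1 + L)²))
(1576 + A(-2 + 2*(-1)))/(-3870 + s(57)) = (1576 + (-2 + 2*(-1))²*(1 + (-1 + (-2 + 2*(-1)))²))/(-3870 + (-15 + 3*57)) = (1576 + (-2 - 2)²*(1 + (-1 + (-2 - 2))²))/(-3870 + (-15 + 171)) = (1576 + (-4)²*(1 + (-1 - 4)²))/(-3870 + 156) = (1576 + 16*(1 + (-5)²))/(-3714) = (1576 + 16*(1 + 25))*(-1/3714) = (1576 + 16*26)*(-1/3714) = (1576 + 416)*(-1/3714) = 1992*(-1/3714) = -332/619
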